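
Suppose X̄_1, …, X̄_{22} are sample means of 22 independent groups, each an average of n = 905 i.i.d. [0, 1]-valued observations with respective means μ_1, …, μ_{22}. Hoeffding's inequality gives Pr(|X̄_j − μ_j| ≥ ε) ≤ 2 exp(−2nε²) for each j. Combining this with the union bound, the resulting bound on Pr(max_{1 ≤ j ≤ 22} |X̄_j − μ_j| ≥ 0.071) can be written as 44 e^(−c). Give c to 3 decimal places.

9.124

Union bound over the 22 events: Pr(max_{1 ≤ j ≤ 22} |X̄_j − μ_j| ≥ 0.071) ≤ 22·2·exp(−2nε²) = 44 exp(−2·905·0.071²).
So c = 2·905·0.071² = 9.1242.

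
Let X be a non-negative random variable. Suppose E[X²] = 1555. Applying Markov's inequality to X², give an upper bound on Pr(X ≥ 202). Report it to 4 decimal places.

0.0381

Since X ≥ 0, the event {X ≥ 202} is the same as {X² ≥ 40804}.
Markov's inequality applied to X² gives Pr(X² ≥ 40804) ≤ E[X²]/40804 = 1555/40804 = 0.0381.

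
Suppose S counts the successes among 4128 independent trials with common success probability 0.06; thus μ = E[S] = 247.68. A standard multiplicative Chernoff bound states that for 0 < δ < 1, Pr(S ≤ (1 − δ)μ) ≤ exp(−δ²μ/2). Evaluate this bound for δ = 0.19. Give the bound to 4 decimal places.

0.0114

Exponent = δ²μ/2 = 0.19²·247.68/2 = 4.4706.
Bound = exp(−4.4706) = 0.01144.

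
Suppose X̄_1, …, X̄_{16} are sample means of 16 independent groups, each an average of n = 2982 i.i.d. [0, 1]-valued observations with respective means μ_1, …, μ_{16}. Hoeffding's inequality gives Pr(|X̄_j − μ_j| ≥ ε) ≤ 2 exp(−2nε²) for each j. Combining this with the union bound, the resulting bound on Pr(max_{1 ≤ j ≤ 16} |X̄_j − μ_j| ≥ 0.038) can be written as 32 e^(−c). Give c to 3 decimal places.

8.612

Union bound over the 16 events: Pr(max_{1 ≤ j ≤ 16} |X̄_j − μ_j| ≥ 0.038) ≤ 16·2·exp(−2nε²) = 32 exp(−2·2982·0.038²).
So c = 2·2982·0.038² = 8.6120.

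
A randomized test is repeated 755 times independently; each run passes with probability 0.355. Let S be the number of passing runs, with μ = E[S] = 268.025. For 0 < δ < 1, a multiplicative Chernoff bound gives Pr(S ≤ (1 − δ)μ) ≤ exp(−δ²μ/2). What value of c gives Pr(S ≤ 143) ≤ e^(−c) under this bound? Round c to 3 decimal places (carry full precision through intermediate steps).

29.160

Write 143 = (1 − δ)μ, so δ = 1 − 143/268.025 = 0.4664677…
Then the exponent is δ²μ/2 = (μ − 143)²/(2μ) = 29.160061.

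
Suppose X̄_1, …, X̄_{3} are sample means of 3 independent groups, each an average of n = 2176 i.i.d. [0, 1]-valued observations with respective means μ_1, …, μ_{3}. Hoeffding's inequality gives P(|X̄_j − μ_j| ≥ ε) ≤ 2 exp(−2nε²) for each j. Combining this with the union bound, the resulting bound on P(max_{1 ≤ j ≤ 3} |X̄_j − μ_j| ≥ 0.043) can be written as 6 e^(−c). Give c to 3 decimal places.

Union bound over the 3 events: P(max_{1 ≤ j ≤ 3} |X̄_j − μ_j| ≥ 0.043) ≤ 3·2·exp(−2nε²) = 6 exp(−2·2176·0.043²).
So c = 2·2176·0.043² = 8.0468.

8.047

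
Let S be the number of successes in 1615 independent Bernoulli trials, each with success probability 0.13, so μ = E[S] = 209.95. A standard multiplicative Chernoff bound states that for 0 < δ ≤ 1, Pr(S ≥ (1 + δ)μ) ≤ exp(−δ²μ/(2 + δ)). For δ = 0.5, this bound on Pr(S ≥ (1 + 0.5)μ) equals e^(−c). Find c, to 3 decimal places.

20.995

c = δ²μ/(2 + δ) = 0.5²·209.95/(2 + 0.5) = 20.9950.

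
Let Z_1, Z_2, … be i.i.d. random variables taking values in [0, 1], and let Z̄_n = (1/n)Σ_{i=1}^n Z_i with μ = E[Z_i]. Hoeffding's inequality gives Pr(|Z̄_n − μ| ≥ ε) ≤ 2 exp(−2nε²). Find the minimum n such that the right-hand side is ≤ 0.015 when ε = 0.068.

530

Require 2·exp(−2nε²) ≤ 0.015, i.e. 2nε² ≥ ln(2/0.015) = 4.892852.
So n ≥ 4.892852 / (2·0.068²) = 529.071.
The smallest integer n is 530.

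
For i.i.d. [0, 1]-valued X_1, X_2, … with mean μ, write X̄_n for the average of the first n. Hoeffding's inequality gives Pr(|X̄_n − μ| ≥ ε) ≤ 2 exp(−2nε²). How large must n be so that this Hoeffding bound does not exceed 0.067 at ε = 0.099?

174

Require 2·exp(−2nε²) ≤ 0.067, i.e. 2nε² ≥ ln(2/0.067) = 3.396210.
So n ≥ 3.396210 / (2·0.099²) = 173.258.
The smallest integer n is 174.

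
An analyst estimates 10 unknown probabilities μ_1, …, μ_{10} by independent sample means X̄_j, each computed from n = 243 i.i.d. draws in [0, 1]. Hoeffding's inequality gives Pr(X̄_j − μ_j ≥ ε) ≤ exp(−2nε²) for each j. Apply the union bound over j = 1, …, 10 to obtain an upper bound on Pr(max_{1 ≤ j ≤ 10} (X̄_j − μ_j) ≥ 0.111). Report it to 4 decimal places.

Per-experiment Hoeffding bound: exp(−2·243·0.111²) = exp(−5.98801) = 0.0025087.
Union bound over 10 events: 10·0.0025087 = 0.02509.

0.0251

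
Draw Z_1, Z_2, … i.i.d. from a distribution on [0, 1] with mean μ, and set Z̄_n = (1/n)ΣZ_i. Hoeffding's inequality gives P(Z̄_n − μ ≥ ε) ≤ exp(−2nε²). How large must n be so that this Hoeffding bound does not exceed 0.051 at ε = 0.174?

Require exp(−2nε²) ≤ 0.051, i.e. 2nε² ≥ ln(1/0.051) = 2.975930.
So n ≥ 2.975930 / (2·0.174²) = 49.147.
The smallest integer n is 50.

50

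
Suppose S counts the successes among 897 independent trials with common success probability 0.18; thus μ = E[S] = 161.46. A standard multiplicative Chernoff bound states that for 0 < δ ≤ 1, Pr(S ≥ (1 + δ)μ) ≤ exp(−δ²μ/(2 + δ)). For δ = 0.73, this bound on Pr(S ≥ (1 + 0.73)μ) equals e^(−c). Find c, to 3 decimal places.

c = δ²μ/(2 + δ) = 0.73²·161.46/(2 + 0.73) = 31.5172.

31.517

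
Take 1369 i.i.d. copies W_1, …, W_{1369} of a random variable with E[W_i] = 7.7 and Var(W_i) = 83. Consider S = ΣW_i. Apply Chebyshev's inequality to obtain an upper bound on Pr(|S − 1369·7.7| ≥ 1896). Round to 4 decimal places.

0.0316

Var(S) = n·Var(W_i) = 1369·83 = 113627.
Chebyshev: Pr(|S − 1369·7.7| ≥ 1896) ≤ Var(S)/1896² = 113627/3594816 = 0.0316.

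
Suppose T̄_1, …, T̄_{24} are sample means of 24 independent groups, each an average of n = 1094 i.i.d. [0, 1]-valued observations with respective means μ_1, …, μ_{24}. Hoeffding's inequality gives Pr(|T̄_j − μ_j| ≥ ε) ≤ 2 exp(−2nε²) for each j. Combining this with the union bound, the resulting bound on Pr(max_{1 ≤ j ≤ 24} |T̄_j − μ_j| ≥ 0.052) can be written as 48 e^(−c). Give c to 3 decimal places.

Union bound over the 24 events: Pr(max_{1 ≤ j ≤ 24} |T̄_j − μ_j| ≥ 0.052) ≤ 24·2·exp(−2nε²) = 48 exp(−2·1094·0.052²).
So c = 2·1094·0.052² = 5.9164.

5.916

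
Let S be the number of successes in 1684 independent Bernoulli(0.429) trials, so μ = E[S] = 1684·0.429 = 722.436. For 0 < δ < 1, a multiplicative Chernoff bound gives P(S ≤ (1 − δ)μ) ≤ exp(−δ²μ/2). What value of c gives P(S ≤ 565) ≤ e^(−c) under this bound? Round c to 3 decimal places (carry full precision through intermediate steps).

Write 565 = (1 − δ)μ, so δ = 1 − 565/722.436 = 0.2179238…
Then the exponent is δ²μ/2 = (μ − 565)²/(2μ) = 17.154526.

17.155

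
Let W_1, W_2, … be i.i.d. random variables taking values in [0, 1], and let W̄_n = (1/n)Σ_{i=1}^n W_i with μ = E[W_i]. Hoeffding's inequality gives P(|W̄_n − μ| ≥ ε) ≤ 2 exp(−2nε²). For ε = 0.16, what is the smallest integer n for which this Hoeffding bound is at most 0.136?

53

Require 2·exp(−2nε²) ≤ 0.136, i.e. 2nε² ≥ ln(2/0.136) = 2.688248.
So n ≥ 2.688248 / (2·0.16²) = 52.505.
The smallest integer n is 53.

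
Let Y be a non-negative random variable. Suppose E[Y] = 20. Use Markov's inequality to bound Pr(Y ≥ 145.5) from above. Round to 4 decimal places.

0.1375

Markov's inequality: for a non-negative random variable, Pr(Y ≥ a) ≤ E[Y]/a.
Here E[Y] = 20 and a = 145.5, so the bound is 20/145.5 = 0.1375.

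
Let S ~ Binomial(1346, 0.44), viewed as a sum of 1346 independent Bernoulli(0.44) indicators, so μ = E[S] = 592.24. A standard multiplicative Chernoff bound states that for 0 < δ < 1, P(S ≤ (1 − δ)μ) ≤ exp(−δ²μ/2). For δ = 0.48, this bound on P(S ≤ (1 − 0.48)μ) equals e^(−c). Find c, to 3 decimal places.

68.226

c = δ²μ/2 = 0.48²·592.24/2 = 68.2260.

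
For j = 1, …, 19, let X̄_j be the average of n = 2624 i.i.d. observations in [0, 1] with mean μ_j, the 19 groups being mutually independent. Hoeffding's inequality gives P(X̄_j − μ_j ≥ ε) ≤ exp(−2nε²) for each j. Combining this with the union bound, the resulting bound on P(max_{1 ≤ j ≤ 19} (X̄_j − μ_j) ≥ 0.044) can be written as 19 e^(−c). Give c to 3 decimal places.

Union bound over the 19 events: P(max_{1 ≤ j ≤ 19} (X̄_j − μ_j) ≥ 0.044) ≤ 19·exp(−2nε²) = 19 exp(−2·2624·0.044²).
So c = 2·2624·0.044² = 10.1601.

10.160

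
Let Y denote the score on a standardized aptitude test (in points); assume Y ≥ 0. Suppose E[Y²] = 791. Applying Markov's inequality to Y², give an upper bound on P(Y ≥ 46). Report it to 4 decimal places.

Since Y ≥ 0, the event {Y ≥ 46} is the same as {Y² ≥ 2116}.
Markov's inequality applied to Y² gives P(Y² ≥ 2116) ≤ E[Y²]/2116 = 791/2116 = 0.3738.

0.3738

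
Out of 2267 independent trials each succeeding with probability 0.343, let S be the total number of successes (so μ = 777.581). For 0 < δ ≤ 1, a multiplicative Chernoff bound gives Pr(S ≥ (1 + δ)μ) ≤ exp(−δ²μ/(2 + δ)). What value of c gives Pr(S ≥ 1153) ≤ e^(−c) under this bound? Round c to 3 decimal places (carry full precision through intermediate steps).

Write 1153 = (1 + δ)μ, so δ = 1153/777.581 − 1 = 0.4828037…
Then the exponent is δ²μ/(2 + δ) = (1153 − μ)² / (μ·(2 + δ)) = 73.003632.

73.004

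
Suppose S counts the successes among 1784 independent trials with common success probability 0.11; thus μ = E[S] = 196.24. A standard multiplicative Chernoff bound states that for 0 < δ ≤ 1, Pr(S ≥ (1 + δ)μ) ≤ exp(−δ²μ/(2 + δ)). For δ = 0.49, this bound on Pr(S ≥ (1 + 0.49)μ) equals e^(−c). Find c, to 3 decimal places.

c = δ²μ/(2 + δ) = 0.49²·196.24/(2 + 0.49) = 18.9226.

18.923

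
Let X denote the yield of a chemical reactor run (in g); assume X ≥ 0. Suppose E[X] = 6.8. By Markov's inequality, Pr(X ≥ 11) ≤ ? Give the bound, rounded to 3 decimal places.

0.618

Markov's inequality: for a non-negative random variable, Pr(X ≥ a) ≤ E[X]/a.
Here E[X] = 6.8 and a = 11, so the bound is 6.8/11 = 0.6182.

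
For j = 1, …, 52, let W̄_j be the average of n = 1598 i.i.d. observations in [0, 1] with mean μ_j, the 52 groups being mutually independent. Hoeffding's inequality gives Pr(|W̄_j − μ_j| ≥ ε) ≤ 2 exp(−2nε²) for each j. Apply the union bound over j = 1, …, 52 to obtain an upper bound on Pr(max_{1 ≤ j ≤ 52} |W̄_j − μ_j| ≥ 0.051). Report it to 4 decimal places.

0.0255

Per-experiment Hoeffding bound: 2·exp(−2·1598·0.051²) = 2·exp(−8.31280) = 0.00049071.
Union bound over 52 events: 52·0.00049071 = 0.02552.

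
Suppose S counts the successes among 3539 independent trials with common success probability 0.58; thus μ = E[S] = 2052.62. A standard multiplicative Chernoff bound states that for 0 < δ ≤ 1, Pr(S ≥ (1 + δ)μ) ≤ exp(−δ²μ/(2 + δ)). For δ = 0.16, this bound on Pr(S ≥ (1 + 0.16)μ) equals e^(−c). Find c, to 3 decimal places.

c = δ²μ/(2 + δ) = 0.16²·2052.62/(2 + 0.16) = 24.3273.

24.327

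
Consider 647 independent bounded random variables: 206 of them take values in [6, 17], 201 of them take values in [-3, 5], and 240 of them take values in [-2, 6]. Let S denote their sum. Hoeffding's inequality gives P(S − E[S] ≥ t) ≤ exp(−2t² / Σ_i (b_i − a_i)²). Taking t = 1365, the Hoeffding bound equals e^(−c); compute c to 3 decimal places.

70.112

Σ(b_i − a_i)² = 206·11² + 201·8² + 240·8² = 53150.
c = 2t² / 53150 = 2·1365² / 53150 = 70.1119.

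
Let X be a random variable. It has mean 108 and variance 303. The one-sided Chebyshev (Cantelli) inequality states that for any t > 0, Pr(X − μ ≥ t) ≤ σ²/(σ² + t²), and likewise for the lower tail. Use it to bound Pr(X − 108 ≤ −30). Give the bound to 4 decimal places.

0.2519

Here σ² = 303 and t = 30, so σ² + t² = 1203.
Cantelli's bound: 303/1203 = 0.2519.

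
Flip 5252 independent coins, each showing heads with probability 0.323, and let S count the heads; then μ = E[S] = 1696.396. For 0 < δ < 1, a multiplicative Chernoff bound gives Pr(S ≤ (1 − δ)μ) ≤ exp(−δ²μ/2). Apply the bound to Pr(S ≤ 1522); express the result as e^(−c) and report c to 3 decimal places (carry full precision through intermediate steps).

8.964

Write 1522 = (1 − δ)μ, so δ = 1 − 1522/1696.396 = 0.1028038…
Then the exponent is δ²μ/2 = (μ − 1522)²/(2μ) = 8.964288.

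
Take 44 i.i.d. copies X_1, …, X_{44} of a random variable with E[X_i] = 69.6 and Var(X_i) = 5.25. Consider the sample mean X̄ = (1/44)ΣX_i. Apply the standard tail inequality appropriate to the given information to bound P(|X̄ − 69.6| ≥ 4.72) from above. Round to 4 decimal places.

0.0054

With mean and variance of each term known, Chebyshev's inequality bounds the deviation of the sum (or sample mean).
Var(X̄) = Var(X_i)/n = 5.25/44 = 0.11932.
Chebyshev: P(|X̄ − 69.6| ≥ 4.72) ≤ Var(X̄)/(4.72)² = 5.25/(44·4.72²) = 0.0054.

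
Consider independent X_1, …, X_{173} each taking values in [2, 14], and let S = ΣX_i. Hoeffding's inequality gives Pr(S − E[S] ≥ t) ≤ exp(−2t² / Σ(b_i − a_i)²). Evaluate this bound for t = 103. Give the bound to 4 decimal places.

Σ(b_i − a_i)² = 173·(12)² = 24912.
Exponent = 2·103²/24912 = 0.8517.
Bound = exp(−0.8517) = 0.42668.

0.4267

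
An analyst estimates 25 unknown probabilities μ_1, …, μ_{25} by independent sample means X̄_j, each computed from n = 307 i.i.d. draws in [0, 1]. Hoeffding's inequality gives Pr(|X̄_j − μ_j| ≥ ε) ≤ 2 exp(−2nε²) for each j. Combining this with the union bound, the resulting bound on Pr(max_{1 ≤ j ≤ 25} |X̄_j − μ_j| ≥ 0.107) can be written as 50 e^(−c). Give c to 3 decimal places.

7.030

Union bound over the 25 events: Pr(max_{1 ≤ j ≤ 25} |X̄_j − μ_j| ≥ 0.107) ≤ 25·2·exp(−2nε²) = 50 exp(−2·307·0.107²).
So c = 2·307·0.107² = 7.0297.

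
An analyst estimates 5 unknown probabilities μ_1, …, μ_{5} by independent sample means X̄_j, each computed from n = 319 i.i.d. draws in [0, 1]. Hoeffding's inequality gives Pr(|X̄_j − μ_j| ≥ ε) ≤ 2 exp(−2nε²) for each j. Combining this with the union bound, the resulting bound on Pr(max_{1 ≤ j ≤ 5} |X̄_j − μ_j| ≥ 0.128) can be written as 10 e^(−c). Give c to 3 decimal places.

Union bound over the 5 events: Pr(max_{1 ≤ j ≤ 5} |X̄_j − μ_j| ≥ 0.128) ≤ 5·2·exp(−2nε²) = 10 exp(−2·319·0.128²).
So c = 2·319·0.128² = 10.4530.

10.453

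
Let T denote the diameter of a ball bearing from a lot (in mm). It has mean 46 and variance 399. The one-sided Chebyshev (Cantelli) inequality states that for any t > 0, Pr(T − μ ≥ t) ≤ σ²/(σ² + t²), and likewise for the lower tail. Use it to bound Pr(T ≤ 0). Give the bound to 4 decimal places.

0.1586

Here σ² = 399 and t = 46, so σ² + t² = 2515.
Cantelli's bound: 399/2515 = 0.1586.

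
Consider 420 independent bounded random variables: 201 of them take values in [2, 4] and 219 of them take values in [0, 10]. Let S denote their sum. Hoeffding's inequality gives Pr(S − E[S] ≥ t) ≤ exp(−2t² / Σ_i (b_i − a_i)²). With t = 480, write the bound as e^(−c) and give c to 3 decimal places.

20.296

Σ(b_i − a_i)² = 201·2² + 219·10² = 22704.
c = 2t² / 22704 = 2·480² / 22704 = 20.2960.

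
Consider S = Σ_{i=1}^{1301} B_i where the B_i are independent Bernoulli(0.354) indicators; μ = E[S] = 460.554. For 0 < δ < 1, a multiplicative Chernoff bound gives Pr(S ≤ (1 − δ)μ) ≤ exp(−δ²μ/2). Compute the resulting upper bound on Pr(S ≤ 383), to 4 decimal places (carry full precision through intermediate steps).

Write 383 = (1 − δ)μ, so δ = 1 − 383/460.554 = 0.1683928…
Then the exponent is δ²μ/2 = (μ − 383)²/(2μ) = 6.529769.
Bound = exp(−6.529769) = 0.00146.

0.0015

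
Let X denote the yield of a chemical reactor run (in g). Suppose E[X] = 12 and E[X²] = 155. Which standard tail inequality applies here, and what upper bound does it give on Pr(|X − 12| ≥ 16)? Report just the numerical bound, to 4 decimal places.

0.0430

The first two moments determine the variance, so Chebyshev's inequality is the sharpest standard bound available.
Var(X) = E[X²] − (E[X])² = 155 − 144 = 11.
Chebyshev's inequality: Pr(|X − μ| ≥ t) ≤ Var(X)/t² = 11/256 = 0.0430.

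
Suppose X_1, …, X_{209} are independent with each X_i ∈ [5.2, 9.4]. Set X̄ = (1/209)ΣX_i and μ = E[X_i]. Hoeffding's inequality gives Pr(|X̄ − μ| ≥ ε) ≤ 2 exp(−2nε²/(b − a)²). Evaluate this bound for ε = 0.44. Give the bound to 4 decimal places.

Exponent: 2nε²/(b − a)² = 2·209·0.44² / 4.2² = 4.58757.
Bound = 2·exp(−4.58757) = 0.02036.

0.0204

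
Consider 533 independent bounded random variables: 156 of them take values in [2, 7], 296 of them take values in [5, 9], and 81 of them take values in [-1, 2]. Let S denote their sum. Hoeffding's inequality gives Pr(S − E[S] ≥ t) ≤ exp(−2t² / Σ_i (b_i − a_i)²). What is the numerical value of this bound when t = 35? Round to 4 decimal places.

Σ(b_i − a_i)² = 156·5² + 296·4² + 81·3² = 9365.
Exponent = 2·35² / 9365 = 0.26161.
Bound = exp(−0.26161) = 0.76981.

0.7698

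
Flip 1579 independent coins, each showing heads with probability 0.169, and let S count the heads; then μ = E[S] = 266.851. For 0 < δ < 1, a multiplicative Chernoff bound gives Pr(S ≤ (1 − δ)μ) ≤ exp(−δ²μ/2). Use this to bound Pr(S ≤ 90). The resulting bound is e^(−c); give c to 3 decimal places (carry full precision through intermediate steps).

Write 90 = (1 − δ)μ, so δ = 1 − 90/266.851 = 0.6627331…
Then the exponent is δ²μ/2 = (μ − 90)²/(2μ) = 58.602509.

58.603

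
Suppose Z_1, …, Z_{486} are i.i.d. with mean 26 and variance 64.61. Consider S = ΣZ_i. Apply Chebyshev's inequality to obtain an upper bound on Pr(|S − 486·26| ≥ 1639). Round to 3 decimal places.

0.012

Var(S) = n·Var(Z_i) = 486·64.61 = 31400.46.
Chebyshev: Pr(|S − 486·26| ≥ 1639) ≤ Var(S)/1639² = 31400.46/2686321 = 0.0117.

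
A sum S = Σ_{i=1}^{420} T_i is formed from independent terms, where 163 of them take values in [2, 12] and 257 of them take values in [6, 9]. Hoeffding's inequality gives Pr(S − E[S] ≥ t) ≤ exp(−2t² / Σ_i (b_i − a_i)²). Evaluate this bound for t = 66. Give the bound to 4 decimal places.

Σ(b_i − a_i)² = 163·10² + 257·3² = 18613.
Exponent = 2·66² / 18613 = 0.46806.
Bound = exp(−0.46806) = 0.62622.

0.6262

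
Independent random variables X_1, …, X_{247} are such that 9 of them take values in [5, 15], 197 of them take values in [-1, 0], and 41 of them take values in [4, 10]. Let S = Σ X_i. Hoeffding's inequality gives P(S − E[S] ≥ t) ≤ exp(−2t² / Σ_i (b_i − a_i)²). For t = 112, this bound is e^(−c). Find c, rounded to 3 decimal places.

9.750

Σ(b_i − a_i)² = 9·10² + 197·1² + 41·6² = 2573.
c = 2t² / 2573 = 2·112² / 2573 = 9.7505.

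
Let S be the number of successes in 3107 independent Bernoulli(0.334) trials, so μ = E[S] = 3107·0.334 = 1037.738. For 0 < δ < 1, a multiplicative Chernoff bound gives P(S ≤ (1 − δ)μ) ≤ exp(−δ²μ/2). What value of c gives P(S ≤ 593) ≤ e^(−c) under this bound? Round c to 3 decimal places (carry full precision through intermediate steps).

Write 593 = (1 − δ)μ, so δ = 1 − 593/1037.738 = 0.4285648…
Then the exponent is δ²μ/2 = (μ − 593)²/(2μ) = 95.299531.

95.300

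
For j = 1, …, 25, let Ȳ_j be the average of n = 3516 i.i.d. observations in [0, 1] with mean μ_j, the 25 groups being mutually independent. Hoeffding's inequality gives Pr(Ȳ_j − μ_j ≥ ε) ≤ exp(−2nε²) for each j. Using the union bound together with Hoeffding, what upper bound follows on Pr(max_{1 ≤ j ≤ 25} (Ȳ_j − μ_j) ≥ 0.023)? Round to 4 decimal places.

0.6059

Per-experiment Hoeffding bound: exp(−2·3516·0.023²) = exp(−3.71993) = 0.024236.
Union bound over 25 events: 25·0.024236 = 0.60589.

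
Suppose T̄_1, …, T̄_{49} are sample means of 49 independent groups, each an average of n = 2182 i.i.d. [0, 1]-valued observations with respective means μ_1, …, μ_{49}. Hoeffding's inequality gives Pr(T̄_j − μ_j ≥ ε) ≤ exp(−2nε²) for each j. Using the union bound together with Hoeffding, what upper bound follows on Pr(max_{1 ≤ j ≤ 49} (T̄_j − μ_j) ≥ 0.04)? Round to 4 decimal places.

Per-experiment Hoeffding bound: exp(−2·2182·0.04²) = exp(−6.98240) = 0.00092807.
Union bound over 49 events: 49·0.00092807 = 0.04548.

0.0455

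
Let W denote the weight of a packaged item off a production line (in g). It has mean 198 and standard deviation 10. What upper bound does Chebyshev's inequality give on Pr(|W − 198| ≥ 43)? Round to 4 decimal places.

Chebyshev: Pr(|W − μ| ≥ t) ≤ Var(W)/t².
Var(W) = σ² = 10² = 100.
Bound = 100 / 1849 = 0.0541.

0.0541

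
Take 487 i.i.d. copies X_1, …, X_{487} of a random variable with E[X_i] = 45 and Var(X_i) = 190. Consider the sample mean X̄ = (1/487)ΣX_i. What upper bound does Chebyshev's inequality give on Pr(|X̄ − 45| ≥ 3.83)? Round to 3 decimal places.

Var(X̄) = Var(X_i)/n = 190/487 = 0.39014.
Chebyshev: Pr(|X̄ − 45| ≥ 3.83) ≤ Var(X̄)/(3.83)² = 190/(487·3.83²) = 0.0266.

0.027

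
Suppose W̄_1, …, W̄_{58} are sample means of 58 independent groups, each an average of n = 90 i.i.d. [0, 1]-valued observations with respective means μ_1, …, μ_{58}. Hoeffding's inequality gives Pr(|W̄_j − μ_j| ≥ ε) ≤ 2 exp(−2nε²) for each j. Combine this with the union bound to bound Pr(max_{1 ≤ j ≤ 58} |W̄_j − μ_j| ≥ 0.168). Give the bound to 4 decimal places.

Per-experiment Hoeffding bound: 2·exp(−2·90·0.168²) = 2·exp(−5.08032) = 0.012436.
Union bound over 58 events: 58·0.012436 = 0.72128.

0.7213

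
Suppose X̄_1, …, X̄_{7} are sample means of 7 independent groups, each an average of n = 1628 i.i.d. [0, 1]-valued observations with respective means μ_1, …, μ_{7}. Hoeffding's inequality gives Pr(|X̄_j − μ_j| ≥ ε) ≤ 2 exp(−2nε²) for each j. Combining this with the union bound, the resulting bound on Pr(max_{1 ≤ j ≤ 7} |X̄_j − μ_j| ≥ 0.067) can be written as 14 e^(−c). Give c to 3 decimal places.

14.616

Union bound over the 7 events: Pr(max_{1 ≤ j ≤ 7} |X̄_j − μ_j| ≥ 0.067) ≤ 7·2·exp(−2nε²) = 14 exp(−2·1628·0.067²).
So c = 2·1628·0.067² = 14.6162.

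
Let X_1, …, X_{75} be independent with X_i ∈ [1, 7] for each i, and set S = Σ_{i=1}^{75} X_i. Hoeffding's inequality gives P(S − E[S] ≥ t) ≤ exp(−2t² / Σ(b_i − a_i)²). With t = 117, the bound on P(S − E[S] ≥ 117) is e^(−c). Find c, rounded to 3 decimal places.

10.140

Σ(b_i − a_i)² = 75·(6)² = 2700.
c = 2t²/2700 = 2·117²/2700 = 10.1400.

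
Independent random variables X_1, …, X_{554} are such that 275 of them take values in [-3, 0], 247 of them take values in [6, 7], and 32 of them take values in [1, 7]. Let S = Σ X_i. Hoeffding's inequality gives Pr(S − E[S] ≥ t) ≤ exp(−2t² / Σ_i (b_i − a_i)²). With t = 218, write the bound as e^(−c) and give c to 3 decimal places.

24.535

Σ(b_i − a_i)² = 275·3² + 247·1² + 32·6² = 3874.
c = 2t² / 3874 = 2·218² / 3874 = 24.5348.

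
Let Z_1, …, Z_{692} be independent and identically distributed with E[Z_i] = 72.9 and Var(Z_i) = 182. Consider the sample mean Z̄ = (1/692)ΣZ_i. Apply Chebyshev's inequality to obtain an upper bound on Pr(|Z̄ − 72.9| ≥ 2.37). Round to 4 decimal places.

Var(Z̄) = Var(Z_i)/n = 182/692 = 0.26301.
Chebyshev: Pr(|Z̄ − 72.9| ≥ 2.37) ≤ Var(Z̄)/(2.37)² = 182/(692·2.37²) = 0.0468.

0.0468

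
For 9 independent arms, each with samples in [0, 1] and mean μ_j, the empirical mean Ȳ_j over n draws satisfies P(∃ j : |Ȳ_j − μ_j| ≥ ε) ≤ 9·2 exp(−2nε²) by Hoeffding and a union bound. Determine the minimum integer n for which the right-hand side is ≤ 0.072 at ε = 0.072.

533

Need 2·9·exp(−2nε²) ≤ 0.072, i.e. exp(−2nε²) ≤ 0.072/18.
So 2nε² ≥ ln(18/0.072) = 5.521461.
Hence n ≥ 5.521461/(2·0.072²) = 532.548.
The smallest integer n is 533.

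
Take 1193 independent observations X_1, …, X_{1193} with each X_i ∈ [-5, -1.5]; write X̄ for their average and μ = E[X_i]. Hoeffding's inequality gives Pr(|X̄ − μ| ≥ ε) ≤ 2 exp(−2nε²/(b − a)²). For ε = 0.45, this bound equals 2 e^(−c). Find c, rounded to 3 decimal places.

39.442

c = 2nε²/(b − a)² = 2·1193·0.45² / 3.5² = 39.4420.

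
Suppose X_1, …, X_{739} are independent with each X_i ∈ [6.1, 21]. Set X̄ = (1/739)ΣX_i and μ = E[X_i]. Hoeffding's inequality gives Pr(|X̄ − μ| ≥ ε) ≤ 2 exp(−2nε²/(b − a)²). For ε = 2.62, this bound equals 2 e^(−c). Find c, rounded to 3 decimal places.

c = 2nε²/(b − a)² = 2·739·2.62² / 14.9² = 45.6988.

45.699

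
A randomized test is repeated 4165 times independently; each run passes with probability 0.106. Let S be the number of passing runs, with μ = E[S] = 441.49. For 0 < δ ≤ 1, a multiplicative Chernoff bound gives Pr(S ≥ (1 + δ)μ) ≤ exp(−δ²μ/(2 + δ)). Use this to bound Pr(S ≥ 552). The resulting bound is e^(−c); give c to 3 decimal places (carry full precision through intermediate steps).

12.292

Write 552 = (1 + δ)μ, so δ = 552/441.49 − 1 = 0.2503114…
Then the exponent is δ²μ/(2 + δ) = (552 − μ)² / (μ·(2 + δ)) = 12.292484.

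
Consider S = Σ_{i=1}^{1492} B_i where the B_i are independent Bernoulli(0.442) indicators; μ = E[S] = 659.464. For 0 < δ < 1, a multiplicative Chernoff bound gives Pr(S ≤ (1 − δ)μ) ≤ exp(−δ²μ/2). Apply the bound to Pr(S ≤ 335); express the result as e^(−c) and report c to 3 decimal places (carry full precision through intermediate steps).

79.820

Write 335 = (1 − δ)μ, so δ = 1 − 335/659.464 = 0.4920117…
Then the exponent is δ²μ/2 = (μ − 335)²/(2μ) = 79.820041.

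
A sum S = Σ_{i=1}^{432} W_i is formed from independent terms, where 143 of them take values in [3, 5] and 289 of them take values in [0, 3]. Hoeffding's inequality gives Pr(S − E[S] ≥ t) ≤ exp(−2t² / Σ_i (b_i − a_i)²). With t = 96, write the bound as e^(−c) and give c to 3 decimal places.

Σ(b_i − a_i)² = 143·2² + 289·3² = 3173.
c = 2t² / 3173 = 2·96² / 3173 = 5.8090.

5.809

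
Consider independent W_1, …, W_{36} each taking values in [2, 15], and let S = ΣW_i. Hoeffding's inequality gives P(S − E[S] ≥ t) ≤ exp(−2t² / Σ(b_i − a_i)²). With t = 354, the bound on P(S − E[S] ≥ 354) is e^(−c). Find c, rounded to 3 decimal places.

41.195

Σ(b_i − a_i)² = 36·(13)² = 6084.
c = 2t²/6084 = 2·354²/6084 = 41.1953.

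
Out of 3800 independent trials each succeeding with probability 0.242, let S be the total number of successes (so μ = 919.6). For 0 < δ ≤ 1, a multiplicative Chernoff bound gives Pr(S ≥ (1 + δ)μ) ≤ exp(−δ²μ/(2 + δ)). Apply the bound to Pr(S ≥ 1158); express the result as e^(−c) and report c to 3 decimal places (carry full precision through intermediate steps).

27.356

Write 1158 = (1 + δ)μ, so δ = 1158/919.6 − 1 = 0.2592431…
Then the exponent is δ²μ/(2 + δ) = (1158 − μ)² / (μ·(2 + δ)) = 27.355872.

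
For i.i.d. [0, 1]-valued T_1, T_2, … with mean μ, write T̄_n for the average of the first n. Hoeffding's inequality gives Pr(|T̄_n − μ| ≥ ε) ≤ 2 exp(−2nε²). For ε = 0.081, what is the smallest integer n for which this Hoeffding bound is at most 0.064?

263

Require 2·exp(−2nε²) ≤ 0.064, i.e. 2nε² ≥ ln(2/0.064) = 3.442019.
So n ≥ 3.442019 / (2·0.081²) = 262.309.
The smallest integer n is 263.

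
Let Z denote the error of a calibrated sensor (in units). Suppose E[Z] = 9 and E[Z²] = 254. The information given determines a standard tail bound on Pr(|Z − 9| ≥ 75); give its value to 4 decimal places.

The first two moments determine the variance, so Chebyshev's inequality is the sharpest standard bound available.
Var(Z) = E[Z²] − (E[Z])² = 254 − 81 = 173.
Chebyshev's inequality: Pr(|Z − μ| ≥ t) ≤ Var(Z)/t² = 173/5625 = 0.0308.

0.0308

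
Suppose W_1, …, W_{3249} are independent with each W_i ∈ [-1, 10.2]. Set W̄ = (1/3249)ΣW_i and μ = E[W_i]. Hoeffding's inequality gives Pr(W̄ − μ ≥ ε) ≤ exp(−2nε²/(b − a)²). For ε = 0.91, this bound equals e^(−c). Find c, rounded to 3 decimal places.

42.897

c = 2nε²/(b − a)² = 2·3249·0.91² / 11.2² = 42.8970.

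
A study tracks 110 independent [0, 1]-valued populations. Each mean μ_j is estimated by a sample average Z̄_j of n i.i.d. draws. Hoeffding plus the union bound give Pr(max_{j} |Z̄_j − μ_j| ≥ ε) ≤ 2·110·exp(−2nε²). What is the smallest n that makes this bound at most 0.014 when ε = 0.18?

150

Need 2·110·exp(−2nε²) ≤ 0.014, i.e. exp(−2nε²) ≤ 0.014/220.
So 2nε² ≥ ln(220/0.014) = 9.662325.
Hence n ≥ 9.662325/(2·0.18²) = 149.110.
The smallest integer n is 150.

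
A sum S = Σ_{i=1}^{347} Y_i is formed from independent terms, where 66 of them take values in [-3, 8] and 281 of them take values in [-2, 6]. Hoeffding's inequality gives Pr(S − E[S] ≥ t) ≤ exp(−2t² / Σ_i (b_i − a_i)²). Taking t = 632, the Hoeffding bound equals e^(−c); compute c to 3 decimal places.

30.760

Σ(b_i − a_i)² = 66·11² + 281·8² = 25970.
c = 2t² / 25970 = 2·632² / 25970 = 30.7604.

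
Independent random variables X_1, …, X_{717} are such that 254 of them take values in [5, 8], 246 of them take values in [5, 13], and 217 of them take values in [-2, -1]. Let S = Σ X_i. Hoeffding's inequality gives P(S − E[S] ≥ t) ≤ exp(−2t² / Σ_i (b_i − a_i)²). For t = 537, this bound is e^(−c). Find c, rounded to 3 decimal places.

31.607

Σ(b_i − a_i)² = 254·3² + 246·8² + 217·1² = 18247.
c = 2t² / 18247 = 2·537² / 18247 = 31.6073.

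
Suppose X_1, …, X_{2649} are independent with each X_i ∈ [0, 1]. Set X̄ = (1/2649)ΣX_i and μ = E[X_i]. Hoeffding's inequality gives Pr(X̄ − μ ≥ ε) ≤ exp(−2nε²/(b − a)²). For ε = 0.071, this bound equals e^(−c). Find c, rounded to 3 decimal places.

26.707

c = 2nε²/(b − a)² = 2·2649·0.071² / 1² = 26.7072.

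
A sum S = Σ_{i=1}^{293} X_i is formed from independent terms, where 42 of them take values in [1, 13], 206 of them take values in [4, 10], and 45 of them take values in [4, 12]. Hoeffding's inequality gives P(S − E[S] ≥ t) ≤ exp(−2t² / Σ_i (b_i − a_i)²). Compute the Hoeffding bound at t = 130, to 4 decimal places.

Σ(b_i − a_i)² = 42·12² + 206·6² + 45·8² = 16344.
Exponent = 2·130² / 16344 = 2.06804.
Bound = exp(−2.06804) = 0.12643.

0.1264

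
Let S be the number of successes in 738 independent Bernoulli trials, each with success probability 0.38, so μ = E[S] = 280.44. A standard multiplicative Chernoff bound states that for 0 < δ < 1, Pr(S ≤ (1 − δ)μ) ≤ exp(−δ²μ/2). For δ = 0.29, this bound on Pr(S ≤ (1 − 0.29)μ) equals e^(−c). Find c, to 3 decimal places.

11.793

c = δ²μ/2 = 0.29²·280.44/2 = 11.7925.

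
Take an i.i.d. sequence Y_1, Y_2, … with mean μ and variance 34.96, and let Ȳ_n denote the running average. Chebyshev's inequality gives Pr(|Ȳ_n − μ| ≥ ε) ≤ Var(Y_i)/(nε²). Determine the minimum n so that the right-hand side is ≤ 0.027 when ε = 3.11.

134

Require 34.96/(n·3.11²) ≤ 0.027, i.e. n ≥ 34.96/(0.027·3.11²) = 133.871.
The smallest integer n is 134.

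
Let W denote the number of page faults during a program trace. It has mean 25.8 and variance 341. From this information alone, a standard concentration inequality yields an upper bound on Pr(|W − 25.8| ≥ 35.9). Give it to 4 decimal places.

0.2646

Mean and variance are known, so Chebyshev's inequality applies.
Chebyshev: Pr(|W − μ| ≥ t) ≤ Var(W)/t².
Bound = 341 / 1288.81 = 0.2646.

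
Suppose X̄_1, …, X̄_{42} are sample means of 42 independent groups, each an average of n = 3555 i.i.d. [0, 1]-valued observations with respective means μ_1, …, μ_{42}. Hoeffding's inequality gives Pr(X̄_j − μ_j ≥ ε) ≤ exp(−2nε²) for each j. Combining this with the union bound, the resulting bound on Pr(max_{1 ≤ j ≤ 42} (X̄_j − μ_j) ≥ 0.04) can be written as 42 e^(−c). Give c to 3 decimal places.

11.376

Union bound over the 42 events: Pr(max_{1 ≤ j ≤ 42} (X̄_j − μ_j) ≥ 0.04) ≤ 42·exp(−2nε²) = 42 exp(−2·3555·0.04²).
So c = 2·3555·0.04² = 11.3760.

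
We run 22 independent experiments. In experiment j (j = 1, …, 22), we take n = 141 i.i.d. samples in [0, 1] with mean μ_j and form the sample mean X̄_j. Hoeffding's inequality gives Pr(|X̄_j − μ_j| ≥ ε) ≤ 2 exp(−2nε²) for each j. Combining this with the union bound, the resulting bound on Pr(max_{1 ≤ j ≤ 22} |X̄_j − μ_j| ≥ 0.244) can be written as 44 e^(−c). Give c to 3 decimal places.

Union bound over the 22 events: Pr(max_{1 ≤ j ≤ 22} |X̄_j − μ_j| ≥ 0.244) ≤ 22·2·exp(−2nε²) = 44 exp(−2·141·0.244²).
So c = 2·141·0.244² = 16.7892.

16.789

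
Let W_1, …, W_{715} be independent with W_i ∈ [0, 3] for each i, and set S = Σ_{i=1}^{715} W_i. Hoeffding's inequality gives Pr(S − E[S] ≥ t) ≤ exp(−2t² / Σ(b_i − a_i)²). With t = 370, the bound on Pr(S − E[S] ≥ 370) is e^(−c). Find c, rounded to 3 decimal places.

Σ(b_i − a_i)² = 715·(3)² = 6435.
c = 2t²/6435 = 2·370²/6435 = 42.5486.

42.549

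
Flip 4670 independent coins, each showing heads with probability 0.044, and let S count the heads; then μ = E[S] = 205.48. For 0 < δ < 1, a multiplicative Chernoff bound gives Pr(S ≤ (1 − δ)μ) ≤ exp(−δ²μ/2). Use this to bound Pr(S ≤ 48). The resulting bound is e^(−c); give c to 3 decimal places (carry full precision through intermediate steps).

60.346

Write 48 = (1 − δ)μ, so δ = 1 − 48/205.48 = 0.7664006…
Then the exponent is δ²μ/2 = (μ − 48)²/(2μ) = 60.346385.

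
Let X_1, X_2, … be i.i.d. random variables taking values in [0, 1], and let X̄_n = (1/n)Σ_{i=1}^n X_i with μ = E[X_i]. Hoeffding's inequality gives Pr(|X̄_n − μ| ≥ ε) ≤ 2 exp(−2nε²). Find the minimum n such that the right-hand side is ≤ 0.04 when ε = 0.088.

Require 2·exp(−2nε²) ≤ 0.04, i.e. 2nε² ≥ ln(2/0.04) = 3.912023.
So n ≥ 3.912023 / (2·0.088²) = 252.584.
The smallest integer n is 253.

253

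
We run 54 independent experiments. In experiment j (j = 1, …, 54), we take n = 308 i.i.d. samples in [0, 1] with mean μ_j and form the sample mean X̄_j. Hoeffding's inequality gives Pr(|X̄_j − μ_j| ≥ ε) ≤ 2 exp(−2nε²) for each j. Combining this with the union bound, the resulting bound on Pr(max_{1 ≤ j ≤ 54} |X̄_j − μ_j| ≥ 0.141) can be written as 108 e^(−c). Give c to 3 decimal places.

Union bound over the 54 events: Pr(max_{1 ≤ j ≤ 54} |X̄_j − μ_j| ≥ 0.141) ≤ 54·2·exp(−2nε²) = 108 exp(−2·308·0.141²).
So c = 2·308·0.141² = 12.2467.

12.247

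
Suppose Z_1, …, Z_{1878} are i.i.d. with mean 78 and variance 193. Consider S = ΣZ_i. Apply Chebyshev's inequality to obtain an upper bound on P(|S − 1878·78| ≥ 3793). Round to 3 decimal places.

Var(S) = n·Var(Z_i) = 1878·193 = 362454.
Chebyshev: P(|S − 1878·78| ≥ 3793) ≤ Var(S)/3793² = 362454/14386849 = 0.0252.

0.025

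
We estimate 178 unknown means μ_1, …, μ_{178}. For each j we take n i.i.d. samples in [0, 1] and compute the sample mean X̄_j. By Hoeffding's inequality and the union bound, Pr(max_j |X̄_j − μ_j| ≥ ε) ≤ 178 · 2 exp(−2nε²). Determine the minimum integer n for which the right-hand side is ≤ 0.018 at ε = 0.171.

170

Need 2·178·exp(−2nε²) ≤ 0.018, i.e. exp(−2nε²) ≤ 0.018/356.
So 2nε² ≥ ln(356/0.018) = 9.892314.
Hence n ≥ 9.892314/(2·0.171²) = 169.151.
The smallest integer n is 170.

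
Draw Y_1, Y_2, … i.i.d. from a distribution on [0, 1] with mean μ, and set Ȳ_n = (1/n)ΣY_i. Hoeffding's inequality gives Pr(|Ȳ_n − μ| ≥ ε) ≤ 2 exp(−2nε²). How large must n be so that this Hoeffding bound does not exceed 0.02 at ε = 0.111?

187

Require 2·exp(−2nε²) ≤ 0.02, i.e. 2nε² ≥ ln(2/0.02) = 4.605170.
So n ≥ 4.605170 / (2·0.111²) = 186.883.
The smallest integer n is 187.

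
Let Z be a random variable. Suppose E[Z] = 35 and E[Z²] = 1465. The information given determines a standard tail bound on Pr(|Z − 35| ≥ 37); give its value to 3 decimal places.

0.175

The first two moments determine the variance, so Chebyshev's inequality is the sharpest standard bound available.
Var(Z) = E[Z²] − (E[Z])² = 1465 − 1225 = 240.
Chebyshev's inequality: Pr(|Z − μ| ≥ t) ≤ Var(Z)/t² = 240/1369 = 0.1753.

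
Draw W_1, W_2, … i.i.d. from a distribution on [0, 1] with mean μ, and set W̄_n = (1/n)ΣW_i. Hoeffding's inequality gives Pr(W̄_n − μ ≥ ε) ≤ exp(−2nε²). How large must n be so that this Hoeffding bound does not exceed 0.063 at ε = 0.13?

82

Require exp(−2nε²) ≤ 0.063, i.e. 2nε² ≥ ln(1/0.063) = 2.764621.
So n ≥ 2.764621 / (2·0.13²) = 81.794.
The smallest integer n is 82.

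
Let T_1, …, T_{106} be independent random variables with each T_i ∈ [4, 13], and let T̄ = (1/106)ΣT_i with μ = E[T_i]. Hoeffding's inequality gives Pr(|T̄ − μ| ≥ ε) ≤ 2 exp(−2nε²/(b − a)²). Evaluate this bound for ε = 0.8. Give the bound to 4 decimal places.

Exponent: 2nε²/(b − a)² = 2·106·0.8² / 9² = 1.67506.
Bound = 2·exp(−1.67506) = 0.37459.

0.3746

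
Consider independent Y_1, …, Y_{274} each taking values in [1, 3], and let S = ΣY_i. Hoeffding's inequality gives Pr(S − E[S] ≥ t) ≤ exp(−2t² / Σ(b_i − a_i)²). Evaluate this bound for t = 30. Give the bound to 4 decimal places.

Σ(b_i − a_i)² = 274·(2)² = 1096.
Exponent = 2·30²/1096 = 1.6423.
Bound = exp(−1.6423) = 0.19353.

0.1935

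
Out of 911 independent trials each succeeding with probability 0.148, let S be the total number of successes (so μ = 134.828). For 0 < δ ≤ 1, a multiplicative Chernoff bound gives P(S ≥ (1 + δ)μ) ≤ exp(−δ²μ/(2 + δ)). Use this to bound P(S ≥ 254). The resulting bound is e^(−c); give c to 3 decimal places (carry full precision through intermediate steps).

36.525

Write 254 = (1 + δ)μ, so δ = 254/134.828 − 1 = 0.8838817…
Then the exponent is δ²μ/(2 + δ) = (254 − μ)² / (μ·(2 + δ)) = 36.525059.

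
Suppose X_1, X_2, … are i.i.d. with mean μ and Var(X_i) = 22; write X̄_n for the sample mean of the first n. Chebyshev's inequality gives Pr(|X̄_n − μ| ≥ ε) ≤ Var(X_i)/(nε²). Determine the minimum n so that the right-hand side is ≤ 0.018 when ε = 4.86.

Require 22/(n·4.86²) ≤ 0.018, i.e. n ≥ 22/(0.018·4.86²) = 51.746.
The smallest integer n is 52.

52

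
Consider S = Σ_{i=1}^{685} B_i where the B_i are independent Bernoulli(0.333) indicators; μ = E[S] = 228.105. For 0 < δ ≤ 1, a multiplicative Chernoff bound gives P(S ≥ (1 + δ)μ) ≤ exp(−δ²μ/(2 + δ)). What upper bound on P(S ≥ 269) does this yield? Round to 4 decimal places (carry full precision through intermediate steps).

Write 269 = (1 + δ)μ, so δ = 269/228.105 − 1 = 0.1792815…
Then the exponent is δ²μ/(2 + δ) = (269 − μ)² / (μ·(2 + δ)) = 3.364281.
Bound = exp(−3.364281) = 0.03459.

0.0346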